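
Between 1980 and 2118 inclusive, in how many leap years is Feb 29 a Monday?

5

Leap years in 1980–2118: 34 of them.
Feb 29 weekday advances by 5 (mod 7) from one leap year to the next four years later (or differs when a century non-leap intervenes).
Leap-day weekdays: 1980:Fri 1984:Wed 1988:Mon✓ 1992:Sat 1996:Thu 2000:Tue 2004:Sun 2008:Fri 2012:Wed 2016:Mon✓ 2020:Sat 2024:Thu 2028:Tue …(8 more)… 2064:Fri 2068:Wed 2072:Mon✓ 2076:Sat 2080:Thu 2084:Tue 2088:Sun 2092:Fri 2096:Wed 2104:Fri 2108:Wed 2112:Mon✓ 2116:Sat
Monday: 1988, 2016, 2044, 2072, 2112 → 5.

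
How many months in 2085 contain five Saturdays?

A month of length L has five Saturdays iff its first Saturday is on day ≤ L−28 (so day 1–3 in a 31-day month, 1–2 in a 30-day month, day 1 in a leap February).
Checking each month of 2085: Jan starts Mon (31d); Feb starts Thu (28d); Mar starts Thu (31d) ✓; Apr starts Sun (30d); May starts Tue (31d); Jun starts Fri (30d) ✓; Jul starts Sun (31d); Aug starts Wed (31d); Sep starts Sat (30d) ✓; Oct starts Mon (31d); Nov starts Thu (30d); Dec starts Sat (31d) ✓.
Five-Saturday months: March, June, September, December → 4.

4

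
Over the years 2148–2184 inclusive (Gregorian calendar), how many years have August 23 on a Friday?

Track August 23's weekday year by year (advancing +1, or +2 across a Feb 29):
  2148: Fri ✓  2149: Sat (+1)  2150: Sun (+1)  2151: Mon (+1)  2152: Wed (+2)
  2153: Thu (+1)  2154: Fri (+1) ✓  2155: Sat (+1)  2156: Mon (+2)  2157: Tue (+1)
  2158: Wed (+1)  2159: Thu (+1)  2160: Sat (+2)  2161: Sun (+1)  … (9 more years) …
  2171: Fri (+1) ✓  2172: Sun (+2)  2173: Mon (+1)  2174: Tue (+1)  2175: Wed (+1)
  2176: Fri (+2) ✓  2177: Sat (+1)  2178: Sun (+1)  2179: Mon (+1)  2180: Wed (+2)
  2181: Thu (+1)  2182: Fri (+1) ✓  2183: Sat (+1)  2184: Mon (+2)
Friday years: 2148, 2154, 2165, 2171, 2176, 2182 — 6 in total.

6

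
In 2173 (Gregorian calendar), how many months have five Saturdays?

A month of length L has five Saturdays iff its first Saturday is on day ≤ L−28 (so day 1–3 in a 31-day month, 1–2 in a 30-day month, day 1 in a leap February).
Checking each month of 2173: Jan starts Fri (31d) ✓; Feb starts Mon (28d); Mar starts Mon (31d); Apr starts Thu (30d); May starts Sat (31d) ✓; Jun starts Tue (30d); Jul starts Thu (31d) ✓; Aug starts Sun (31d); Sep starts Wed (30d); Oct starts Fri (31d) ✓; Nov starts Mon (30d); Dec starts Wed (31d).
Five-Saturday months: January, May, July, October → 4.

4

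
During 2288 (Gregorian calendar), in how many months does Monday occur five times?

A month of length L has five Mondays iff its first Monday is on day ≤ L−28 (so day 1–3 in a 31-day month, 1–2 in a 30-day month, day 1 in a leap February).
Checking each month of 2288: Jan starts Sun (31d) ✓; Feb starts Wed (29d); Mar starts Thu (31d); Apr starts Sun (30d) ✓; May starts Tue (31d); Jun starts Fri (30d); Jul starts Sun (31d) ✓; Aug starts Wed (31d); Sep starts Sat (30d); Oct starts Mon (31d) ✓; Nov starts Thu (30d); Dec starts Sat (31d) ✓.
Five-Monday months: January, April, July, October, December → 5.

5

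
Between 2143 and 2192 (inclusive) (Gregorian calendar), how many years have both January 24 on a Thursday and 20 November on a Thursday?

2

Check each year's weekday for January 24 and 20 November:
  2143: Thu/Wed  2144: Fri/Fri  2145: Sun/Sat  2146: Mon/Sun  2147: Tue/Mon  2148: Wed/Wed  2149: Fri/Thu  2150: Sat/Fri  2151: Sun/Sat  2152: Mon/Mon  2153: Wed/Tue  2154: Thu/Wed  2155: Fri/Thu  2156: Sat/Sat  …(22 more)…  2179: Sun/Sat  2180: Mon/Mon  2181: Wed/Tue  2182: Thu/Wed  2183: Fri/Thu  2184: Sat/Sat  2185: Mon/Sun  2186: Tue/Mon  2187: Wed/Tue  2188: Thu/Thu ✓  2189: Sat/Fri  2190: Sun/Sat  2191: Mon/Sun  2192: Tue/Tue
Both conditions hold in: 2160, 2188 — 2.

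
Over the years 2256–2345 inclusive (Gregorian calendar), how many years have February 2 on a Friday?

13

Track February 2's weekday year by year (advancing +1, or +2 across a Feb 29):
  2256: Sat  2257: Mon (+2)  2258: Tue (+1)  2259: Wed (+1)  2260: Thu (+1)
  2261: Sat (+2)  2262: Sun (+1)  2263: Mon (+1)  2264: Tue (+1)  2265: Thu (+2)
  2266: Fri (+1) ✓  2267: Sat (+1)  2268: Sun (+1)  2269: Tue (+2)  … (62 more years) …
  2332: Tue (+1)  2333: Thu (+2)  2334: Fri (+1) ✓  2335: Sat (+1)  2336: Sun (+1)
  2337: Tue (+2)  2338: Wed (+1)  2339: Thu (+1)  2340: Fri (+1) ✓  2341: Sun (+2)
  2342: Mon (+1)  2343: Tue (+1)  2344: Wed (+1)  2345: Fri (+2) ✓
Friday years: 2266, 2272, 2277, 2283, 2294, 2300, 2306, 2312, 2317, 2323, 2334, 2340, 2345 — 13 in total.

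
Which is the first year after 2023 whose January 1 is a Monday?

2024

Jan 1 advances by 2 weekdays after a leap year and by 1 after a common year.
2023: Jan 1 is Sunday.
2024: Monday (leap)
2024 begins on a Monday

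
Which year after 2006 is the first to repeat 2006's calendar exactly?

2017

Two years share a calendar iff Jan 1 falls on the same weekday and both are leap or both are common. 2006: Jan 1 is Sunday, common year.
2007: Jan 1 Monday, common
2008: Jan 1 Tuesday, leap
2009: Jan 1 Thursday, common
2010: Jan 1 Friday, common
2011: Jan 1 Saturday, common
2012: Jan 1 Sunday, leap
2013: Jan 1 Tuesday, common
2014: Jan 1 Wednesday, common
2015: Jan 1 Thursday, common
2016: Jan 1 Friday, leap
2017: Jan 1 Sunday, common
2017 matches on both conditions.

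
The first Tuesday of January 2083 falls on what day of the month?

January 1, 2083 is a Friday, so the first Tuesday is the 5th.
The first Tuesday is 5 + 0 = 5.

5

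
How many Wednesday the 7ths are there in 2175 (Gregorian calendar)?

1

Check the 7th of each month of 2175: Jan 7: Sat, Feb 7: Tue, Mar 7: Tue, Apr 7: Fri, May 7: Sun, Jun 7: Wed, Jul 7: Fri, Aug 7: Mon, Sep 7: Thu, Oct 7: Sat, Nov 7: Tue, Dec 7: Thu.
Wednesday occurs in June — 1 month.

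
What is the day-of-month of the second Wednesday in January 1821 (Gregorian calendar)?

10

January 1, 1821 is a Monday, so the first Wednesday is the 3rd.
The second Wednesday is 3 + 7 = 10.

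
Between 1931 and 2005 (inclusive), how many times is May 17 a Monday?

11

Track May 17's weekday year by year (advancing +1, or +2 across a Feb 29):
  1931: Sun  1932: Tue (+2)  1933: Wed (+1)  1934: Thu (+1)  1935: Fri (+1)
  1936: Sun (+2)  1937: Mon (+1) ✓  1938: Tue (+1)  1939: Wed (+1)  1940: Fri (+2)
  1941: Sat (+1)  1942: Sun (+1)  1943: Mon (+1) ✓  1944: Wed (+2)  … (47 more years) …
  1992: Sun (+2)  1993: Mon (+1) ✓  1994: Tue (+1)  1995: Wed (+1)  1996: Fri (+2)
  1997: Sat (+1)  1998: Sun (+1)  1999: Mon (+1) ✓  2000: Wed (+2)  2001: Thu (+1)
  2002: Fri (+1)  2003: Sat (+1)  2004: Mon (+2) ✓  2005: Tue (+1)
Monday years: 1937, 1943, 1948, 1954, 1965, 1971, 1976, 1982, 1993, 1999, 2004 — 11 in total.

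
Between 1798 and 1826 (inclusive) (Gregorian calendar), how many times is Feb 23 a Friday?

Track Feb 23's weekday year by year (advancing +1, or +2 across a Feb 29):
  1798: Fri ✓  1799: Sat (+1)  1800: Sun (+1)  1801: Mon (+1)  1802: Tue (+1)
  1803: Wed (+1)  1804: Thu (+1)  1805: Sat (+2)  1806: Sun (+1)  1807: Mon (+1)
  1808: Tue (+1)  1809: Thu (+2)  1810: Fri (+1) ✓  1811: Sat (+1)  1812: Sun (+1)
  1813: Tue (+2)  1814: Wed (+1)  1815: Thu (+1)  1816: Fri (+1) ✓  1817: Sun (+2)
  1818: Mon (+1)  1819: Tue (+1)  1820: Wed (+1)  1821: Fri (+2) ✓  1822: Sat (+1)
  1823: Sun (+1)  1824: Mon (+1)  1825: Wed (+2)  1826: Thu (+1)
Friday years: 1798, 1810, 1816, 1821 — 4 in total.

4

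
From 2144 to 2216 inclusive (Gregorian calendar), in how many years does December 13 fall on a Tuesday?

11

Track December 13's weekday year by year (advancing +1, or +2 across a Feb 29):
  2144: Sun  2145: Mon (+1)  2146: Tue (+1) ✓  2147: Wed (+1)  2148: Fri (+2)
  2149: Sat (+1)  2150: Sun (+1)  2151: Mon (+1)  2152: Wed (+2)  2153: Thu (+1)
  2154: Fri (+1)  2155: Sat (+1)  2156: Mon (+2)  2157: Tue (+1) ✓  … (45 more years) …
  2203: Tue (+1) ✓  2204: Thu (+2)  2205: Fri (+1)  2206: Sat (+1)  2207: Sun (+1)
  2208: Tue (+2) ✓  2209: Wed (+1)  2210: Thu (+1)  2211: Fri (+1)  2212: Sun (+2)
  2213: Mon (+1)  2214: Tue (+1) ✓  2215: Wed (+1)  2216: Fri (+2)
Tuesday years: 2146, 2157, 2163, 2168, 2174, 2185, 2191, 2196, 2203, 2208, 2214 — 11 in total.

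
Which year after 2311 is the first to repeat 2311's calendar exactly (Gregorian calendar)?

Two years share a calendar iff Jan 1 falls on the same weekday and both are leap or both are common. 2311: Jan 1 is Sunday, common year.
2312: Jan 1 Monday, leap
2313: Jan 1 Wednesday, common
2314: Jan 1 Thursday, common
2315: Jan 1 Friday, common
2316: Jan 1 Saturday, leap
2317: Jan 1 Monday, common
2318: Jan 1 Tuesday, common
2319: Jan 1 Wednesday, common
2320: Jan 1 Thursday, leap
2321: Jan 1 Saturday, common
2322: Jan 1 Sunday, common
2322 matches on both conditions.

2322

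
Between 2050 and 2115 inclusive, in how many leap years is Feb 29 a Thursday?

2

Leap years in 2050–2115: 15 of them.
Feb 29 weekday advances by 5 (mod 7) from one leap year to the next four years later (or differs when a century non-leap intervenes).
Leap-day weekdays: 2052:Thu✓ 2056:Tue 2060:Sun 2064:Fri 2068:Wed 2072:Mon 2076:Sat 2080:Thu✓ 2084:Tue 2088:Sun 2092:Fri 2096:Wed 2104:Fri 2108:Wed 2112:Mon
Thursday: 2052, 2080 → 2.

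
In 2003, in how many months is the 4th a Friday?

2

Check the 4th of each month of 2003: Jan 4: Sat, Feb 4: Tue, Mar 4: Tue, Apr 4: Fri, May 4: Sun, Jun 4: Wed, Jul 4: Fri, Aug 4: Mon, Sep 4: Thu, Oct 4: Sat, Nov 4: Tue, Dec 4: Thu.
Friday occurs in April, July — 2 months.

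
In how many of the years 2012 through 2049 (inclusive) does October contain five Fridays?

16

October has 31 days; it has five Fridays when Friday falls among the first (month-length − 28) days — i.e. when October 1 is one of Friday/Thursday/Wednesday.
October 1 by year: 2012:Mon 2013:Tue 2014:Wed✓ 2015:Thu✓ 2016:Sat 2017:Sun 2018:Mon 2019:Tue 2020:Thu✓ 2021:Fri✓ 2022:Sat 2023:Sun 2024:Tue 2025:Wed✓ 2026:Thu✓ …(8 more)… 2035:Mon 2036:Wed✓ 2037:Thu✓ 2038:Fri✓ 2039:Sat 2040:Mon 2041:Tue 2042:Wed✓ 2043:Thu✓ 2044:Sat 2045:Sun 2046:Mon 2047:Tue 2048:Thu✓ 2049:Fri✓
Years with five Fridays: 2014, 2015, 2020, 2021, 2025, 2026, 2027, 2031, 2032, 2036, 2037, 2038, 2042, 2043, 2048, 2049 → 16.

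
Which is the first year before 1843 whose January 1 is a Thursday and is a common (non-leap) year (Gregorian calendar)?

Jan 1 advances by 2 weekdays after a leap year and by 1 after a common year.
1843: Jan 1 is Sunday.
1842: Saturday
1841: Friday
1840: Wednesday (leap)
1839: Tuesday
1838: Monday
1837: Sunday
1836: Friday (leap)
1835: Thursday
1835 begins on a Thursday and is a common year.

1835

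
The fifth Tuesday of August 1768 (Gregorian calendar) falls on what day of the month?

August 1, 1768 is a Monday, so the first Tuesday is the 2nd.
The fifth Tuesday is 2 + 28 = 30.

30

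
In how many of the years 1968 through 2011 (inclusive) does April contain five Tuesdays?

13

April has 30 days; it has five Tuesdays when Tuesday falls among the first (month-length − 28) days — i.e. when April 1 is one of Tuesday/Monday.
April 1 by year: 1968:Mon✓ 1969:Tue✓ 1970:Wed 1971:Thu 1972:Sat 1973:Sun 1974:Mon✓ 1975:Tue✓ 1976:Thu 1977:Fri 1978:Sat 1979:Sun 1980:Tue✓ 1981:Wed 1982:Thu …(14 more)… 1997:Tue✓ 1998:Wed 1999:Thu 2000:Sat 2001:Sun 2002:Mon✓ 2003:Tue✓ 2004:Thu 2005:Fri 2006:Sat 2007:Sun 2008:Tue✓ 2009:Wed 2010:Thu 2011:Fri
Years with five Tuesdays: 1968, 1969, 1974, 1975, 1980, 1985, 1986, 1991, 1996, 1997, 2002, 2003, 2008 → 13.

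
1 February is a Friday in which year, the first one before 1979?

From one year to the next, a fixed date's weekday advances by 1, or by 2 when a Feb 29 lies between the two dates.
1979: February 1 is Thursday.
1978: Wednesday (−1)
1977: Tuesday (−1)
1976: Sunday (−2)
1975: Saturday (−1)
1974: Friday (−1)
1 February falls on a Friday in 1974.

1974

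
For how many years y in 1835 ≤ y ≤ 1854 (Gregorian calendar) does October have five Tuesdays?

October has 31 days; it has five Tuesdays when Tuesday falls among the first (month-length − 28) days — i.e. when October 1 is one of Tuesday/Monday/Sunday.
October 1 by year: 1835:Thu 1836:Sat 1837:Sun✓ 1838:Mon✓ 1839:Tue✓ 1840:Thu 1841:Fri 1842:Sat 1843:Sun✓ 1844:Tue✓ 1845:Wed 1846:Thu 1847:Fri 1848:Sun✓ 1849:Mon✓ 1850:Tue✓ 1851:Wed 1852:Fri 1853:Sat 1854:Sun✓
Years with five Tuesdays: 1837, 1838, 1839, 1843, 1844, 1848, 1849, 1850, 1854 → 9.

9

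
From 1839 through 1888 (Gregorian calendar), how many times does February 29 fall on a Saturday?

Leap years in 1839–1888: 13 of them.
Feb 29 weekday advances by 5 (mod 7) from one leap year to the next four years later (or differs when a century non-leap intervenes).
Leap-day weekdays: 1840:Sat✓ 1844:Thu 1848:Tue 1852:Sun 1856:Fri 1860:Wed 1864:Mon 1868:Sat✓ 1872:Thu 1876:Tue 1880:Sun 1884:Fri 1888:Wed
Saturday: 1840, 1868 → 2.

2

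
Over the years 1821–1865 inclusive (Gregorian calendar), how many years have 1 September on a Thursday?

7

Track 1 September's weekday year by year (advancing +1, or +2 across a Feb 29):
  1821: Sat  1822: Sun (+1)  1823: Mon (+1)  1824: Wed (+2)  1825: Thu (+1) ✓
  1826: Fri (+1)  1827: Sat (+1)  1828: Mon (+2)  1829: Tue (+1)  1830: Wed (+1)
  1831: Thu (+1) ✓  1832: Sat (+2)  1833: Sun (+1)  1834: Mon (+1)  … (17 more years) …
  1852: Wed (+2)  1853: Thu (+1) ✓  1854: Fri (+1)  1855: Sat (+1)  1856: Mon (+2)
  1857: Tue (+1)  1858: Wed (+1)  1859: Thu (+1) ✓  1860: Sat (+2)  1861: Sun (+1)
  1862: Mon (+1)  1863: Tue (+1)  1864: Thu (+2) ✓  1865: Fri (+1)
Thursday years: 1825, 1831, 1836, 1842, 1853, 1859, 1864 — 7 in total.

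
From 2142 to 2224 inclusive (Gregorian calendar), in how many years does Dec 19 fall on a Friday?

Track Dec 19's weekday year by year (advancing +1, or +2 across a Feb 29):
  2142: Wed  2143: Thu (+1)  2144: Sat (+2)  2145: Sun (+1)  2146: Mon (+1)
  2147: Tue (+1)  2148: Thu (+2)  2149: Fri (+1) ✓  2150: Sat (+1)  2151: Sun (+1)
  2152: Tue (+2)  2153: Wed (+1)  2154: Thu (+1)  2155: Fri (+1) ✓  … (55 more years) …
  2211: Thu (+1)  2212: Sat (+2)  2213: Sun (+1)  2214: Mon (+1)  2215: Tue (+1)
  2216: Thu (+2)  2217: Fri (+1) ✓  2218: Sat (+1)  2219: Sun (+1)  2220: Tue (+2)
  2221: Wed (+1)  2222: Thu (+1)  2223: Fri (+1) ✓  2224: Sun (+2)
Friday years: 2149, 2155, 2160, 2166, 2177, 2183, 2188, 2194, 2200, 2206, 2217, 2223 — 12 in total.

12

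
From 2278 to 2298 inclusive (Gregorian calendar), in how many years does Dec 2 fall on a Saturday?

2

Track Dec 2's weekday year by year (advancing +1, or +2 across a Feb 29):
  2278: Mon  2279: Tue (+1)  2280: Thu (+2)  2281: Fri (+1)  2282: Sat (+1) ✓
  2283: Sun (+1)  2284: Tue (+2)  2285: Wed (+1)  2286: Thu (+1)  2287: Fri (+1)
  2288: Sun (+2)  2289: Mon (+1)  2290: Tue (+1)  2291: Wed (+1)  2292: Fri (+2)
  2293: Sat (+1) ✓  2294: Sun (+1)  2295: Mon (+1)  2296: Wed (+2)  2297: Thu (+1)
  2298: Fri (+1)
Saturday years: 2282, 2293 — 2 in total.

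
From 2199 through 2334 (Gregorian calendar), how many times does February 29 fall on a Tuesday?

4

Leap years in 2199–2334: 32 of them.
Feb 29 weekday advances by 5 (mod 7) from one leap year to the next four years later (or differs when a century non-leap intervenes).
Leap-day weekdays: 2204:Wed 2208:Mon 2212:Sat 2216:Thu 2220:Tue✓ 2224:Sun 2228:Fri 2232:Wed 2236:Mon 2240:Sat 2244:Thu 2248:Tue✓ 2252:Sun …(6 more)… 2280:Sun 2284:Fri 2288:Wed 2292:Mon 2296:Sat 2304:Mon 2308:Sat 2312:Thu 2316:Tue✓ 2320:Sun 2324:Fri 2328:Wed 2332:Mon
Tuesday: 2220, 2248, 2276, 2316 → 4.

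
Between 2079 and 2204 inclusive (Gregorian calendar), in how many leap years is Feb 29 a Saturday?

Leap years in 2079–2204: 30 of them.
Feb 29 weekday advances by 5 (mod 7) from one leap year to the next four years later (or differs when a century non-leap intervenes).
Leap-day weekdays: 2080:Thu 2084:Tue 2088:Sun 2092:Fri 2096:Wed 2104:Fri 2108:Wed 2112:Mon 2116:Sat✓ 2120:Thu 2124:Tue 2128:Sun 2132:Fri …(4 more)… 2152:Tue 2156:Sun 2160:Fri 2164:Wed 2168:Mon 2172:Sat✓ 2176:Thu 2180:Tue 2184:Sun 2188:Fri 2192:Wed 2196:Mon 2204:Wed
Saturday: 2116, 2144, 2172 → 3.

3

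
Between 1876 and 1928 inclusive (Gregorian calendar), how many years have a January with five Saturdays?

January has 31 days; it has five Saturdays when Saturday falls among the first (month-length − 28) days — i.e. when January 1 is one of Saturday/Friday/Thursday.
January 1 by year: 1876:Sat✓ 1877:Mon 1878:Tue 1879:Wed 1880:Thu✓ 1881:Sat✓ 1882:Sun 1883:Mon 1884:Tue 1885:Thu✓ 1886:Fri✓ 1887:Sat✓ 1888:Sun 1889:Tue 1890:Wed …(23 more)… 1914:Thu✓ 1915:Fri✓ 1916:Sat✓ 1917:Mon 1918:Tue 1919:Wed 1920:Thu✓ 1921:Sat✓ 1922:Sun 1923:Mon 1924:Tue 1925:Thu✓ 1926:Fri✓ 1927:Sat✓ 1928:Sun
Years with five Saturdays: 1876, 1880, 1881, 1885, 1886, 1887, 1891, 1892, 1897, 1898, 1903, 1904, 1909, 1910, 1914, 1915, 1916, 1920, 1921, 1925, 1926, 1927 → 22.

22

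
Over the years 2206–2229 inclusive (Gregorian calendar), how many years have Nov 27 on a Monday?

Track Nov 27's weekday year by year (advancing +1, or +2 across a Feb 29):
  2206: Thu  2207: Fri (+1)  2208: Sun (+2)  2209: Mon (+1) ✓  2210: Tue (+1)
  2211: Wed (+1)  2212: Fri (+2)  2213: Sat (+1)  2214: Sun (+1)  2215: Mon (+1) ✓
  2216: Wed (+2)  2217: Thu (+1)  2218: Fri (+1)  2219: Sat (+1)  2220: Mon (+2) ✓
  2221: Tue (+1)  2222: Wed (+1)  2223: Thu (+1)  2224: Sat (+2)  2225: Sun (+1)
  2226: Mon (+1) ✓  2227: Tue (+1)  2228: Thu (+2)  2229: Fri (+1)
Monday years: 2209, 2215, 2220, 2226 — 4 in total.

4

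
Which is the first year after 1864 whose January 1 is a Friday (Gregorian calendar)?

1869

Jan 1 advances by 2 weekdays after a leap year and by 1 after a common year.
1864: Jan 1 is Friday (leap).
1865: Sunday
1866: Monday
1867: Tuesday
1868: Wednesday (leap)
1869: Friday
1869 begins on a Friday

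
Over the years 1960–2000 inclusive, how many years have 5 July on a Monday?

6

Track 5 July's weekday year by year (advancing +1, or +2 across a Feb 29):
  1960: Tue  1961: Wed (+1)  1962: Thu (+1)  1963: Fri (+1)  1964: Sun (+2)
  1965: Mon (+1) ✓  1966: Tue (+1)  1967: Wed (+1)  1968: Fri (+2)  1969: Sat (+1)
  1970: Sun (+1)  1971: Mon (+1) ✓  1972: Wed (+2)  1973: Thu (+1)  … (13 more years) …
  1987: Sun (+1)  1988: Tue (+2)  1989: Wed (+1)  1990: Thu (+1)  1991: Fri (+1)
  1992: Sun (+2)  1993: Mon (+1) ✓  1994: Tue (+1)  1995: Wed (+1)  1996: Fri (+2)
  1997: Sat (+1)  1998: Sun (+1)  1999: Mon (+1) ✓  2000: Wed (+2)
Monday years: 1965, 1971, 1976, 1982, 1993, 1999 — 6 in total.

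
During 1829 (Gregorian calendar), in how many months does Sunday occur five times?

4

A month of length L has five Sundays iff its first Sunday is on day ≤ L−28 (so day 1–3 in a 31-day month, 1–2 in a 30-day month, day 1 in a leap February).
Checking each month of 1829: Jan starts Thu (31d); Feb starts Sun (28d); Mar starts Sun (31d) ✓; Apr starts Wed (30d); May starts Fri (31d) ✓; Jun starts Mon (30d); Jul starts Wed (31d); Aug starts Sat (31d) ✓; Sep starts Tue (30d); Oct starts Thu (31d); Nov starts Sun (30d) ✓; Dec starts Tue (31d).
Five-Sunday months: March, May, August, November → 4.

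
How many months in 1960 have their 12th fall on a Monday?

Check the 12th of each month of 1960: Jan 12: Tue, Feb 12: Fri, Mar 12: Sat, Apr 12: Tue, May 12: Thu, Jun 12: Sun, Jul 12: Tue, Aug 12: Fri, Sep 12: Mon, Oct 12: Wed, Nov 12: Sat, Dec 12: Mon.
Monday occurs in September, December — 2 months.

2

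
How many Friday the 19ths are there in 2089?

Check the 19th of each month of 2089: Jan 19: Wed, Feb 19: Sat, Mar 19: Sat, Apr 19: Tue, May 19: Thu, Jun 19: Sun, Jul 19: Tue, Aug 19: Fri, Sep 19: Mon, Oct 19: Wed, Nov 19: Sat, Dec 19: Mon.
Friday occurs in August — 1 month.

1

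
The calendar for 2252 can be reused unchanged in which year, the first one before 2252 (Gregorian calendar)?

2224

Two years share a calendar iff Jan 1 falls on the same weekday and both are leap or both are common. 2252: Jan 1 is Thursday, leap year.
2251: Jan 1 Wednesday, common
2250: Jan 1 Tuesday, common
2249: Jan 1 Monday, common
2248: Jan 1 Saturday, leap
2247: Jan 1 Friday, common
2246: Jan 1 Thursday, common
2245: Jan 1 Wednesday, common
2244: Jan 1 Monday, leap
2243: Jan 1 Sunday, common
2242: Jan 1 Saturday, common
2241: Jan 1 Friday, common
2240: Jan 1 Wednesday, leap
2239: Jan 1 Tuesday, common
2238: Jan 1 Monday, common
2237: Jan 1 Sunday, common
2236: Jan 1 Friday, leap
2235: Jan 1 Thursday, common
2234: Jan 1 Wednesday, common
2233: Jan 1 Tuesday, common
2232: Jan 1 Sunday, leap
2231: Jan 1 Saturday, common
2230: Jan 1 Friday, common
2229: Jan 1 Thursday, common
2228: Jan 1 Tuesday, leap
2227: Jan 1 Monday, common
2226: Jan 1 Sunday, common
2225: Jan 1 Saturday, common
2224: Jan 1 Thursday, leap
2224 matches on both conditions.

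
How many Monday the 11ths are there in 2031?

1

Check the 11th of each month of 2031: Jan 11: Sat, Feb 11: Tue, Mar 11: Tue, Apr 11: Fri, May 11: Sun, Jun 11: Wed, Jul 11: Fri, Aug 11: Mon, Sep 11: Thu, Oct 11: Sat, Nov 11: Tue, Dec 11: Thu.
Monday occurs in August — 1 month.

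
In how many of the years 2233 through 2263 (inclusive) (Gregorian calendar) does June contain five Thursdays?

8

June has 30 days; it has five Thursdays when Thursday falls among the first (month-length − 28) days — i.e. when June 1 is one of Thursday/Wednesday.
June 1 by year: 2233:Sat 2234:Sun 2235:Mon 2236:Wed✓ 2237:Thu✓ 2238:Fri 2239:Sat 2240:Mon 2241:Tue 2242:Wed✓ 2243:Thu✓ 2244:Sat 2245:Sun 2246:Mon 2247:Tue 2248:Thu✓ 2249:Fri 2250:Sat 2251:Sun 2252:Tue 2253:Wed✓ 2254:Thu✓ 2255:Fri 2256:Sun 2257:Mon 2258:Tue 2259:Wed✓ 2260:Fri 2261:Sat 2262:Sun 2263:Mon
Years with five Thursdays: 2236, 2237, 2242, 2243, 2248, 2253, 2254, 2259 → 8.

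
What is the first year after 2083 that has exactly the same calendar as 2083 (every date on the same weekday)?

Two years share a calendar iff Jan 1 falls on the same weekday and both are leap or both are common. 2083: Jan 1 is Friday, common year.
2084: Jan 1 Saturday, leap
2085: Jan 1 Monday, common
2086: Jan 1 Tuesday, common
2087: Jan 1 Wednesday, common
2088: Jan 1 Thursday, leap
2089: Jan 1 Saturday, common
2090: Jan 1 Sunday, common
2091: Jan 1 Monday, common
2092: Jan 1 Tuesday, leap
2093: Jan 1 Thursday, common
2094: Jan 1 Friday, common
2094 matches on both conditions.

2094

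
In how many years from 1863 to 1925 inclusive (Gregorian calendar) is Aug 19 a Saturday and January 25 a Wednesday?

Check each year's weekday for Aug 19 and January 25:
  1863: Wed/Sun  1864: Fri/Mon  1865: Sat/Wed ✓  1866: Sun/Thu  1867: Mon/Fri  1868: Wed/Sat  1869: Thu/Mon  1870: Fri/Tue  1871: Sat/Wed ✓  1872: Mon/Thu  1873: Tue/Sat  1874: Wed/Sun  1875: Thu/Mon  1876: Sat/Tue  …(35 more)…  1912: Mon/Thu  1913: Tue/Sat  1914: Wed/Sun  1915: Thu/Mon  1916: Sat/Tue  1917: Sun/Thu  1918: Mon/Fri  1919: Tue/Sat  1920: Thu/Sun  1921: Fri/Tue  1922: Sat/Wed ✓  1923: Sun/Thu  1924: Tue/Fri  1925: Wed/Sun
Both conditions hold in: 1865, 1871, 1882, 1893, 1899, 1905, 1911, 1922 — 8.

8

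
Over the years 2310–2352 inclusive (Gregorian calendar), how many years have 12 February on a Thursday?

6

Track 12 February's weekday year by year (advancing +1, or +2 across a Feb 29):
  2310: Sat  2311: Sun (+1)  2312: Mon (+1)  2313: Wed (+2)  2314: Thu (+1) ✓
  2315: Fri (+1)  2316: Sat (+1)  2317: Mon (+2)  2318: Tue (+1)  2319: Wed (+1)
  2320: Thu (+1) ✓  2321: Sat (+2)  2322: Sun (+1)  2323: Mon (+1)  … (15 more years) …
  2339: Sun (+1)  2340: Mon (+1)  2341: Wed (+2)  2342: Thu (+1) ✓  2343: Fri (+1)
  2344: Sat (+1)  2345: Mon (+2)  2346: Tue (+1)  2347: Wed (+1)  2348: Thu (+1) ✓
  2349: Sat (+2)  2350: Sun (+1)  2351: Mon (+1)  2352: Tue (+1)
Thursday years: 2314, 2320, 2325, 2331, 2342, 2348 — 6 in total.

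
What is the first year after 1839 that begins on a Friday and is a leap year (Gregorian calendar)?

1864

Jan 1 advances by 2 weekdays after a leap year and by 1 after a common year.
1839: Jan 1 is Tuesday.
1840: Wednesday (leap)
1841: Friday
1842: Saturday
1843: Sunday
1844: Monday (leap)
1845: Wednesday
1846: Thursday
1847: Friday
1848: Saturday (leap)
1849: Monday
1850: Tuesday
1851: Wednesday
1852: Thursday (leap)
1853: Saturday
1854: Sunday
1855: Monday
1856: Tuesday (leap)
1857: Thursday
1858: Friday
1859: Saturday
1860: Sunday (leap)
1861: Tuesday
1862: Wednesday
1863: Thursday
1864: Friday (leap)
1864 begins on a Friday and is a leap year.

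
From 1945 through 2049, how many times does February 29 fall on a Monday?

4

Leap years in 1945–2049: 26 of them.
Feb 29 weekday advances by 5 (mod 7) from one leap year to the next four years later (or differs when a century non-leap intervenes).
Leap-day weekdays: 1948:Sun 1952:Fri 1956:Wed 1960:Mon✓ 1964:Sat 1968:Thu 1972:Tue 1976:Sun 1980:Fri 1984:Wed 1988:Mon✓ 1992:Sat 1996:Thu 2000:Tue 2004:Sun 2008:Fri 2012:Wed 2016:Mon✓ 2020:Sat 2024:Thu 2028:Tue 2032:Sun 2036:Fri 2040:Wed 2044:Mon✓ 2048:Sat
Monday: 1960, 1988, 2016, 2044 → 4.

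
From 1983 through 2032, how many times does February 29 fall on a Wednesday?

2

Leap years in 1983–2032: 13 of them.
Feb 29 weekday advances by 5 (mod 7) from one leap year to the next four years later (or differs when a century non-leap intervenes).
Leap-day weekdays: 1984:Wed✓ 1988:Mon 1992:Sat 1996:Thu 2000:Tue 2004:Sun 2008:Fri 2012:Wed✓ 2016:Mon 2020:Sat 2024:Thu 2028:Tue 2032:Sun
Wednesday: 1984, 2012 → 2.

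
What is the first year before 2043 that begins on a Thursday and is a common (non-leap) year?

Jan 1 advances by 2 weekdays after a leap year and by 1 after a common year.
2043: Jan 1 is Thursday.
2042: Wednesday
2041: Tuesday
2040: Sunday (leap)
2039: Saturday
2038: Friday
2037: Thursday
2037 begins on a Thursday and is a common year.

2037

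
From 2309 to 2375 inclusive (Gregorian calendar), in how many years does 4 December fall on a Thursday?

Track 4 December's weekday year by year (advancing +1, or +2 across a Feb 29):
  2309: Sat  2310: Sun (+1)  2311: Mon (+1)  2312: Wed (+2)  2313: Thu (+1) ✓
  2314: Fri (+1)  2315: Sat (+1)  2316: Mon (+2)  2317: Tue (+1)  2318: Wed (+1)
  2319: Thu (+1) ✓  2320: Sat (+2)  2321: Sun (+1)  2322: Mon (+1)  … (39 more years) …
  2362: Tue (+1)  2363: Wed (+1)  2364: Fri (+2)  2365: Sat (+1)  2366: Sun (+1)
  2367: Mon (+1)  2368: Wed (+2)  2369: Thu (+1) ✓  2370: Fri (+1)  2371: Sat (+1)
  2372: Mon (+2)  2373: Tue (+1)  2374: Wed (+1)  2375: Thu (+1) ✓
Thursday years: 2313, 2319, 2324, 2330, 2341, 2347, 2352, 2358, 2369, 2375 — 10 in total.

10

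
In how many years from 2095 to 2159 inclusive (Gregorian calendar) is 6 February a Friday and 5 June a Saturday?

2

Check each year's weekday for 6 February and 5 June:
  2095: Sun/Sun  2096: Mon/Tue  2097: Wed/Wed  2098: Thu/Thu  2099: Fri/Fri  2100: Sat/Sat  2101: Sun/Sun  2102: Mon/Mon  2103: Tue/Tue  2104: Wed/Thu  2105: Fri/Fri  2106: Sat/Sat  2107: Sun/Sun  2108: Mon/Tue  …(37 more)…  2146: Sun/Sun  2147: Mon/Mon  2148: Tue/Wed  2149: Thu/Thu  2150: Fri/Fri  2151: Sat/Sat  2152: Sun/Mon  2153: Tue/Tue  2154: Wed/Wed  2155: Thu/Thu  2156: Fri/Sat ✓  2157: Sun/Sun  2158: Mon/Mon  2159: Tue/Tue
Both conditions hold in: 2128, 2156 — 2.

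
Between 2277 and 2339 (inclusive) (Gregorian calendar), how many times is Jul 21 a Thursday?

10

Track Jul 21's weekday year by year (advancing +1, or +2 across a Feb 29):
  2277: Sat  2278: Sun (+1)  2279: Mon (+1)  2280: Wed (+2)  2281: Thu (+1) ✓
  2282: Fri (+1)  2283: Sat (+1)  2284: Mon (+2)  2285: Tue (+1)  2286: Wed (+1)
  2287: Thu (+1) ✓  2288: Sat (+2)  2289: Sun (+1)  2290: Mon (+1)  … (35 more years) …
  2326: Wed (+1)  2327: Thu (+1) ✓  2328: Sat (+2)  2329: Sun (+1)  2330: Mon (+1)
  2331: Tue (+1)  2332: Thu (+2) ✓  2333: Fri (+1)  2334: Sat (+1)  2335: Sun (+1)
  2336: Tue (+2)  2337: Wed (+1)  2338: Thu (+1) ✓  2339: Fri (+1)
Thursday years: 2281, 2287, 2292, 2298, 2304, 2310, 2321, 2327, 2332, 2338 — 10 in total.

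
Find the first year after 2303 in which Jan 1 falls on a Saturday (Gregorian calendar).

2310

Jan 1 advances by 2 weekdays after a leap year and by 1 after a common year.
2303: Jan 1 is Thursday.
2304: Friday (leap)
2305: Sunday
2306: Monday
2307: Tuesday
2308: Wednesday (leap)
2309: Friday
2310: Saturday
2310 begins on a Saturday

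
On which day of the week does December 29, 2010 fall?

January 1, 2010 is a Friday.
December 29 is day 363 of the year, i.e. 362 days after Jan 1.
362 mod 7 = 5, so advance 5 weekdays from Friday: Wednesday.

Wednesday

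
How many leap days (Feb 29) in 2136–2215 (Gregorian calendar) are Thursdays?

2

Leap years in 2136–2215: 19 of them.
Feb 29 weekday advances by 5 (mod 7) from one leap year to the next four years later (or differs when a century non-leap intervenes).
Leap-day weekdays: 2136:Wed 2140:Mon 2144:Sat 2148:Thu✓ 2152:Tue 2156:Sun 2160:Fri 2164:Wed 2168:Mon 2172:Sat 2176:Thu✓ 2180:Tue 2184:Sun 2188:Fri 2192:Wed 2196:Mon 2204:Wed 2208:Mon 2212:Sat
Thursday: 2148, 2176 → 2.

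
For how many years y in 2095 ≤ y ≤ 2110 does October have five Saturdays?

7

October has 31 days; it has five Saturdays when Saturday falls among the first (month-length − 28) days — i.e. when October 1 is one of Saturday/Friday/Thursday.
October 1 by year: 2095:Sat✓ 2096:Mon 2097:Tue 2098:Wed 2099:Thu✓ 2100:Fri✓ 2101:Sat✓ 2102:Sun 2103:Mon 2104:Wed 2105:Thu✓ 2106:Fri✓ 2107:Sat✓ 2108:Mon 2109:Tue 2110:Wed
Years with five Saturdays: 2095, 2099, 2100, 2101, 2105, 2106, 2107 → 7.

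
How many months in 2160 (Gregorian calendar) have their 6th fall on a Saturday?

Check the 6th of each month of 2160: Jan 6: Sun, Feb 6: Wed, Mar 6: Thu, Apr 6: Sun, May 6: Tue, Jun 6: Fri, Jul 6: Sun, Aug 6: Wed, Sep 6: Sat, Oct 6: Mon, Nov 6: Thu, Dec 6: Sat.
Saturday occurs in September, December — 2 months.

2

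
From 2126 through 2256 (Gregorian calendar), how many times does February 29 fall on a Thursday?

Leap years in 2126–2256: 32 of them.
Feb 29 weekday advances by 5 (mod 7) from one leap year to the next four years later (or differs when a century non-leap intervenes).
Leap-day weekdays: 2128:Sun 2132:Fri 2136:Wed 2140:Mon 2144:Sat 2148:Thu✓ 2152:Tue 2156:Sun 2160:Fri 2164:Wed 2168:Mon 2172:Sat 2176:Thu✓ …(6 more)… 2208:Mon 2212:Sat 2216:Thu✓ 2220:Tue 2224:Sun 2228:Fri 2232:Wed 2236:Mon 2240:Sat 2244:Thu✓ 2248:Tue 2252:Sun 2256:Fri
Thursday: 2148, 2176, 2216, 2244 → 4.

4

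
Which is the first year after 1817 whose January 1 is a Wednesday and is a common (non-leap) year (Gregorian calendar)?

Jan 1 advances by 2 weekdays after a leap year and by 1 after a common year.
1817: Jan 1 is Wednesday.
1818: Thursday
1819: Friday
1820: Saturday (leap)
1821: Monday
1822: Tuesday
1823: Wednesday
1823 begins on a Wednesday and is a common year.

1823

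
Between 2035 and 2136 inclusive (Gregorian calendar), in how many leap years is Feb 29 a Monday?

3

Leap years in 2035–2136: 25 of them.
Feb 29 weekday advances by 5 (mod 7) from one leap year to the next four years later (or differs when a century non-leap intervenes).
Leap-day weekdays: 2036:Fri 2040:Wed 2044:Mon✓ 2048:Sat 2052:Thu 2056:Tue 2060:Sun 2064:Fri 2068:Wed 2072:Mon✓ 2076:Sat 2080:Thu 2084:Tue 2088:Sun 2092:Fri 2096:Wed 2104:Fri 2108:Wed 2112:Mon✓ 2116:Sat 2120:Thu 2124:Tue 2128:Sun 2132:Fri 2136:Wed
Monday: 2044, 2072, 2112 → 3.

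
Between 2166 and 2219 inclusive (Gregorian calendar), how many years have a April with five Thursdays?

16

April has 30 days; it has five Thursdays when Thursday falls among the first (month-length − 28) days — i.e. when April 1 is one of Thursday/Wednesday.
April 1 by year: 2166:Tue 2167:Wed✓ 2168:Fri 2169:Sat 2170:Sun 2171:Mon 2172:Wed✓ 2173:Thu✓ 2174:Fri 2175:Sat 2176:Mon 2177:Tue 2178:Wed✓ 2179:Thu✓ 2180:Sat …(24 more)… 2205:Mon 2206:Tue 2207:Wed✓ 2208:Fri 2209:Sat 2210:Sun 2211:Mon 2212:Wed✓ 2213:Thu✓ 2214:Fri 2215:Sat 2216:Mon 2217:Tue 2218:Wed✓ 2219:Thu✓
Years with five Thursdays: 2167, 2172, 2173, 2178, 2179, 2184, 2189, 2190, 2195, 2201, 2202, 2207, 2212, 2213, 2218, 2219 → 16.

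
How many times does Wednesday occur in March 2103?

March 2103 has 31 days and begins on Thursday.
The first Wednesday is March 7.
Wednesdays fall on 7, 14, 21, 28 — that's 4.

4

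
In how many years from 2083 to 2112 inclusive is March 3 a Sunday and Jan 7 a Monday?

Check each year's weekday for March 3 and Jan 7:
  2083: Wed/Thu  2084: Fri/Fri  2085: Sat/Sun  2086: Sun/Mon ✓  2087: Mon/Tue  2088: Wed/Wed  2089: Thu/Fri  2090: Fri/Sat  2091: Sat/Sun  2092: Mon/Mon  2093: Tue/Wed  2094: Wed/Thu  2095: Thu/Fri  2096: Sat/Sat  2097: Sun/Mon ✓  2098: Mon/Tue  2099: Tue/Wed  2100: Wed/Thu  2101: Thu/Fri  2102: Fri/Sat  2103: Sat/Sun  2104: Mon/Mon  2105: Tue/Wed  2106: Wed/Thu  2107: Thu/Fri  2108: Sat/Sat  2109: Sun/Mon ✓  2110: Mon/Tue  2111: Tue/Wed  2112: Thu/Thu
Both conditions hold in: 2086, 2097, 2109 — 3.

3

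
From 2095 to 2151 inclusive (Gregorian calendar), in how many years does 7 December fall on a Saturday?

Track 7 December's weekday year by year (advancing +1, or +2 across a Feb 29):
  2095: Wed  2096: Fri (+2)  2097: Sat (+1) ✓  2098: Sun (+1)  2099: Mon (+1)
  2100: Tue (+1)  2101: Wed (+1)  2102: Thu (+1)  2103: Fri (+1)  2104: Sun (+2)
  2105: Mon (+1)  2106: Tue (+1)  2107: Wed (+1)  2108: Fri (+2)  … (29 more years) …
  2138: Sun (+1)  2139: Mon (+1)  2140: Wed (+2)  2141: Thu (+1)  2142: Fri (+1)
  2143: Sat (+1) ✓  2144: Mon (+2)  2145: Tue (+1)  2146: Wed (+1)  2147: Thu (+1)
  2148: Sat (+2) ✓  2149: Sun (+1)  2150: Mon (+1)  2151: Tue (+1)
Saturday years: 2097, 2109, 2115, 2120, 2126, 2137, 2143, 2148 — 8 in total.

8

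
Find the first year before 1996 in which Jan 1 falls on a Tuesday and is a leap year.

Jan 1 advances by 2 weekdays after a leap year and by 1 after a common year.
1996: Jan 1 is Monday (leap).
1995: Sunday
1994: Saturday
1993: Friday
1992: Wednesday (leap)
1991: Tuesday
1990: Monday
1989: Sunday
1988: Friday (leap)
1987: Thursday
1986: Wednesday
1985: Tuesday
1984: Sunday (leap)
1983: Saturday
1982: Friday
1981: Thursday
1980: Tuesday (leap)
1980 begins on a Tuesday and is a leap year.

1980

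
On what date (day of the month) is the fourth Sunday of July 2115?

28

July 1, 2115 is a Monday, so the first Sunday is the 7th.
The fourth Sunday is 7 + 21 = 28.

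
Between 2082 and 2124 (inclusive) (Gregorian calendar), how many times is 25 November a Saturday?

6

Track 25 November's weekday year by year (advancing +1, or +2 across a Feb 29):
  2082: Wed  2083: Thu (+1)  2084: Sat (+2) ✓  2085: Sun (+1)  2086: Mon (+1)
  2087: Tue (+1)  2088: Thu (+2)  2089: Fri (+1)  2090: Sat (+1) ✓  2091: Sun (+1)
  2092: Tue (+2)  2093: Wed (+1)  2094: Thu (+1)  2095: Fri (+1)  … (15 more years) …
  2111: Wed (+1)  2112: Fri (+2)  2113: Sat (+1) ✓  2114: Sun (+1)  2115: Mon (+1)
  2116: Wed (+2)  2117: Thu (+1)  2118: Fri (+1)  2119: Sat (+1) ✓  2120: Mon (+2)
  2121: Tue (+1)  2122: Wed (+1)  2123: Thu (+1)  2124: Sat (+2) ✓
Saturday years: 2084, 2090, 2102, 2113, 2119, 2124 — 6 in total.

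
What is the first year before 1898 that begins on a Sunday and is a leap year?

1888

Jan 1 advances by 2 weekdays after a leap year and by 1 after a common year.
1898: Jan 1 is Saturday.
1897: Friday
1896: Wednesday (leap)
1895: Tuesday
1894: Monday
1893: Sunday
1892: Friday (leap)
1891: Thursday
1890: Wednesday
1889: Tuesday
1888: Sunday (leap)
1888 begins on a Sunday and is a leap year.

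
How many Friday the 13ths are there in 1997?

1

Check the 13th of each month of 1997: Jan 13: Mon, Feb 13: Thu, Mar 13: Thu, Apr 13: Sun, May 13: Tue, Jun 13: Fri, Jul 13: Sun, Aug 13: Wed, Sep 13: Sat, Oct 13: Mon, Nov 13: Thu, Dec 13: Sat.
Friday occurs in June — 1 month.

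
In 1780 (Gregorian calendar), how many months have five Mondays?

4

A month of length L has five Mondays iff its first Monday is on day ≤ L−28 (so day 1–3 in a 31-day month, 1–2 in a 30-day month, day 1 in a leap February).
Checking each month of 1780: Jan starts Sat (31d) ✓; Feb starts Tue (29d); Mar starts Wed (31d); Apr starts Sat (30d); May starts Mon (31d) ✓; Jun starts Thu (30d); Jul starts Sat (31d) ✓; Aug starts Tue (31d); Sep starts Fri (30d); Oct starts Sun (31d) ✓; Nov starts Wed (30d); Dec starts Fri (31d).
Five-Monday months: January, May, July, October → 4.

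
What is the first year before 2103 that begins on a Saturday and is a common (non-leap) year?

Jan 1 advances by 2 weekdays after a leap year and by 1 after a common year.
2103: Jan 1 is Monday.
2102: Sunday
2101: Saturday
2101 begins on a Saturday and is a common year.

2101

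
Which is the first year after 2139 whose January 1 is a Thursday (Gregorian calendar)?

2150

Jan 1 advances by 2 weekdays after a leap year and by 1 after a common year.
2139: Jan 1 is Thursday.
2140: Friday (leap)
2141: Sunday
2142: Monday
2143: Tuesday
2144: Wednesday (leap)
2145: Friday
2146: Saturday
2147: Sunday
2148: Monday (leap)
2149: Wednesday
2150: Thursday
2150 begins on a Thursday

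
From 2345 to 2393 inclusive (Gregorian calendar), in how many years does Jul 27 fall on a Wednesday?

7

Track Jul 27's weekday year by year (advancing +1, or +2 across a Feb 29):
  2345: Fri  2346: Sat (+1)  2347: Sun (+1)  2348: Tue (+2)  2349: Wed (+1) ✓
  2350: Thu (+1)  2351: Fri (+1)  2352: Sun (+2)  2353: Mon (+1)  2354: Tue (+1)
  2355: Wed (+1) ✓  2356: Fri (+2)  2357: Sat (+1)  2358: Sun (+1)  … (21 more years) …
  2380: Sun (+2)  2381: Mon (+1)  2382: Tue (+1)  2383: Wed (+1) ✓  2384: Fri (+2)
  2385: Sat (+1)  2386: Sun (+1)  2387: Mon (+1)  2388: Wed (+2) ✓  2389: Thu (+1)
  2390: Fri (+1)  2391: Sat (+1)  2392: Mon (+2)  2393: Tue (+1)
Wednesday years: 2349, 2355, 2360, 2366, 2377, 2383, 2388 — 7 in total.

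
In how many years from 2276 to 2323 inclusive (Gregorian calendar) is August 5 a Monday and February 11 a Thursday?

0

Check each year's weekday for August 5 and February 11:
  2276: Sat/Fri  2277: Sun/Sun  2278: Mon/Mon  2279: Tue/Tue  2280: Thu/Wed  2281: Fri/Fri  2282: Sat/Sat  2283: Sun/Sun  2284: Tue/Mon  2285: Wed/Wed  2286: Thu/Thu  2287: Fri/Fri  2288: Sun/Sat  2289: Mon/Mon  …(20 more)…  2310: Fri/Fri  2311: Sat/Sat  2312: Mon/Sun  2313: Tue/Tue  2314: Wed/Wed  2315: Thu/Thu  2316: Sat/Fri  2317: Sun/Sun  2318: Mon/Mon  2319: Tue/Tue  2320: Thu/Wed  2321: Fri/Fri  2322: Sat/Sat  2323: Sun/Sun
Both conditions hold in: no year — 0.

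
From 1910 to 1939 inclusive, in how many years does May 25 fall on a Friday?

4

Track May 25's weekday year by year (advancing +1, or +2 across a Feb 29):
  1910: Wed  1911: Thu (+1)  1912: Sat (+2)  1913: Sun (+1)  1914: Mon (+1)
  1915: Tue (+1)  1916: Thu (+2)  1917: Fri (+1) ✓  1918: Sat (+1)  1919: Sun (+1)
  1920: Tue (+2)  1921: Wed (+1)  1922: Thu (+1)  1923: Fri (+1) ✓  1924: Sun (+2)
  1925: Mon (+1)  1926: Tue (+1)  1927: Wed (+1)  1928: Fri (+2) ✓  1929: Sat (+1)
  1930: Sun (+1)  1931: Mon (+1)  1932: Wed (+2)  1933: Thu (+1)  1934: Fri (+1) ✓
  1935: Sat (+1)  1936: Mon (+2)  1937: Tue (+1)  1938: Wed (+1)  1939: Thu (+1)
Friday years: 1917, 1923, 1928, 1934 — 4 in total.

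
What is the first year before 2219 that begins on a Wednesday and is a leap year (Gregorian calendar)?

Jan 1 advances by 2 weekdays after a leap year and by 1 after a common year.
2219: Jan 1 is Friday.
2218: Thursday
2217: Wednesday
2216: Monday (leap)
2215: Sunday
2214: Saturday
2213: Friday
2212: Wednesday (leap)
2212 begins on a Wednesday and is a leap year.

2212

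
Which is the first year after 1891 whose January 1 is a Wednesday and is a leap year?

Jan 1 advances by 2 weekdays after a leap year and by 1 after a common year.
1891: Jan 1 is Thursday.
1892: Friday (leap)
1893: Sunday
1894: Monday
1895: Tuesday
1896: Wednesday (leap)
1896 begins on a Wednesday and is a leap year.

1896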